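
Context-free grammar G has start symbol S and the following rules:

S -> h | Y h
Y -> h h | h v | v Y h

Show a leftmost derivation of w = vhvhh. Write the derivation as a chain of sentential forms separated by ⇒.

S ⇒ Yh ⇒ vYhh ⇒ vhvhh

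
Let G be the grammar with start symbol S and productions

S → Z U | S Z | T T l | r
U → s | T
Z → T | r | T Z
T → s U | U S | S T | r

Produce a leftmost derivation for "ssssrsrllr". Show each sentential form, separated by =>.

S => SZ   [S → S Z]
SZ => TTlZ   [S → T T l]
TTlZ => sUTlZ   [T → s U]
sUTlZ => ssTlZ   [U → s]
ssTlZ => ssUSlZ   [T → U S]
ssUSlZ => ssTSlZ   [U → T]
ssTSlZ => sssUSlZ   [T → s U]
sssUSlZ => ssssSlZ   [U → s]
ssssSlZ => ssssTTllZ   [S → T T l]
ssssTTllZ => ssssrTllZ   [T → r]
ssssrTllZ => ssssrUSllZ   [T → U S]
ssssrUSllZ => ssssrsSllZ   [U → s]
ssssrsSllZ => ssssrsrllZ   [S → r]
ssssrsrllZ => ssssrsrllr   [Z → r]

S=>SZ=>TTlZ=>sUTlZ=>ssTlZ=>ssUSlZ=>ssTSlZ=>sssUSlZ=>ssssSlZ=>ssssTTllZ=>ssssrTllZ=>ssssrUSllZ=>ssssrsSllZ=>ssssrsrllZ=>ssssrsrllr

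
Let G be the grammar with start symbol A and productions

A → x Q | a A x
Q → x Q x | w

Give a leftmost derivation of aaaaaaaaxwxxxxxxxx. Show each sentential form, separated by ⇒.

A⇒aAx⇒aaAxx⇒aaaAxxx⇒aaaaAxxxx⇒aaaaaAxxxxx⇒aaaaaaAxxxxxx⇒aaaaaaaAxxxxxxx⇒aaaaaaaaAxxxxxxxx⇒aaaaaaaaxQxxxxxxxx⇒aaaaaaaaxwxxxxxxxx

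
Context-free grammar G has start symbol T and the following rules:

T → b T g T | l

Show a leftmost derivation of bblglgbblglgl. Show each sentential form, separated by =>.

T=>bTgT=>bbTgTgT=>bblgTgT=>bblglgT=>bblglgbTgT=>bblglgbbTgTgT=>bblglgbblgTgT=>bblglgbblglgT=>bblglgbblglgl

T => bTgT   [T → b T g T]
bTgT => bbTgTgT   [T → b T g T]
bbTgTgT => bblgTgT   [T → l]
bblgTgT => bblglgT   [T → l]
bblglgT => bblglgbTgT   [T → b T g T]
bblglgbTgT => bblglgbbTgTgT   [T → b T g T]
bblglgbbTgTgT => bblglgbblgTgT   [T → l]
bblglgbblgTgT => bblglgbblglgT   [T → l]
bblglgbblglgT => bblglgbblglgl   [T → l]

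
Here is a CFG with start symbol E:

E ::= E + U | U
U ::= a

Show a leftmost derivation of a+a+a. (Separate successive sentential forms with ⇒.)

E ⇒ E+U ⇒ E+U+U ⇒ U+U+U ⇒ a+U+U ⇒ a+a+U ⇒ a+a+a

E ⇒ E+U   [E ::= E + U]
E+U ⇒ E+U+U   [E ::= E + U]
E+U+U ⇒ U+U+U   [E ::= U]
U+U+U ⇒ a+U+U   [U ::= a]
a+U+U ⇒ a+a+U   [U ::= a]
a+a+U ⇒ a+a+a   [U ::= a]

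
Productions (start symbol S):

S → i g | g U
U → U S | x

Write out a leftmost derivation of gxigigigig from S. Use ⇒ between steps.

S ⇒ gU   [S → g U]
gU ⇒ gUS   [U → U S]
gUS ⇒ gUSS   [U → U S]
gUSS ⇒ gUSSS   [U → U S]
gUSSS ⇒ gUSSSS   [U → U S]
gUSSSS ⇒ gxSSSS   [U → x]
gxSSSS ⇒ gxigSSS   [S → i g]
gxigSSS ⇒ gxigigSS   [S → i g]
gxigigSS ⇒ gxigigigS   [S → i g]
gxigigigS ⇒ gxigigigig   [S → i g]

S⇒gU⇒gUS⇒gUSS⇒gUSSS⇒gUSSSS⇒gxSSSS⇒gxigSSS⇒gxigigSS⇒gxigigigS⇒gxigigigig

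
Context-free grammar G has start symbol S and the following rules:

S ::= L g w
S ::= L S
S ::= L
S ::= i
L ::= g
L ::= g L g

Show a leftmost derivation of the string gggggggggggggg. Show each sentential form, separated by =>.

S => LS   [S ::= L S]
LS => gLgS   [L ::= g L g]
gLgS => ggLggS   [L ::= g L g]
ggLggS => gggLgggS   [L ::= g L g]
gggLgggS => ggggLggggS   [L ::= g L g]
ggggLggggS => gggggLgggggS   [L ::= g L g]
gggggLgggggS => ggggggLggggggS   [L ::= g L g]
ggggggLggggggS => gggggggggggggS   [L ::= g]
gggggggggggggS => gggggggggggggL   [S ::= L]
gggggggggggggL => gggggggggggggg   [L ::= g]

S=>LS=>gLgS=>ggLggS=>gggLgggS=>ggggLggggS=>gggggLgggggS=>ggggggLggggggS=>gggggggggggggS=>gggggggggggggL=>gggggggggggggg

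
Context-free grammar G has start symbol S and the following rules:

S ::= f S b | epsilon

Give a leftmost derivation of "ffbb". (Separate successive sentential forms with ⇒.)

S ⇒ fSb ⇒ ffSbb ⇒ ffbb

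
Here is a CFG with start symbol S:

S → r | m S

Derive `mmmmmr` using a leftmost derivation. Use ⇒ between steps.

S⇒mS⇒mmS⇒mmmS⇒mmmmS⇒mmmmmS⇒mmmmmr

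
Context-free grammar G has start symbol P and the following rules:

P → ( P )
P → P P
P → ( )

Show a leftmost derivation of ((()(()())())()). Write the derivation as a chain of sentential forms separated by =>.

P => (P) => (PP) => ((P)P) => ((PP)P) => ((()P)P) => ((()PP)P) => ((()(P)P)P) => ((()(PP)P)P) => ((()(()P)P)P) => ((()(()())P)P) => ((()(()())())P) => ((()(()())())())

P => (P)   [P → ( P )]
(P) => (PP)   [P → P P]
(PP) => ((P)P)   [P → ( P )]
((P)P) => ((PP)P)   [P → P P]
((PP)P) => ((()P)P)   [P → ( )]
((()P)P) => ((()PP)P)   [P → P P]
((()PP)P) => ((()(P)P)P)   [P → ( P )]
((()(P)P)P) => ((()(PP)P)P)   [P → P P]
((()(PP)P)P) => ((()(()P)P)P)   [P → ( )]
((()(()P)P)P) => ((()(()())P)P)   [P → ( )]
((()(()())P)P) => ((()(()())())P)   [P → ( )]
((()(()())())P) => ((()(()())())())   [P → ( )]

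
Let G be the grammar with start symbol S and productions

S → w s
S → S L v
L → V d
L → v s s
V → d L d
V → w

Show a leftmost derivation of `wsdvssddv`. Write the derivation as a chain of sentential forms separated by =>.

S => SLv   [S → S L v]
SLv => wsLv   [S → w s]
wsLv => wsVdv   [L → V d]
wsVdv => wsdLddv   [V → d L d]
wsdLddv => wsdvssddv   [L → v s s]

S => SLv => wsLv => wsVdv => wsdLddv => wsdvssddv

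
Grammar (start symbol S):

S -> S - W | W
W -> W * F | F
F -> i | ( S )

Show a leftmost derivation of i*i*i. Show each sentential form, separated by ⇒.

S⇒W⇒W*F⇒W*F*F⇒F*F*F⇒i*F*F⇒i*i*F⇒i*i*i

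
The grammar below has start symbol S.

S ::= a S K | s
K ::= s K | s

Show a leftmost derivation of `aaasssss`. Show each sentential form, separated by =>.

S => aSK   [S ::= a S K]
aSK => aaSKK   [S ::= a S K]
aaSKK => aaaSKKK   [S ::= a S K]
aaaSKKK => aaasKKK   [S ::= s]
aaasKKK => aaassKKK   [K ::= s K]
aaassKKK => aaasssKK   [K ::= s]
aaasssKK => aaassssK   [K ::= s]
aaassssK => aaasssss   [K ::= s]

S => aSK => aaSKK => aaaSKKK => aaasKKK => aaassKKK => aaasssKK => aaassssK => aaasssss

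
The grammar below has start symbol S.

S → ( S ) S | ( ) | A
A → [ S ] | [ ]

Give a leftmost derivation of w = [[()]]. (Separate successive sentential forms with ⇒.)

S ⇒ A   [S → A]
A ⇒ [S]   [A → [ S ]]
[S] ⇒ [A]   [S → A]
[A] ⇒ [[S]]   [A → [ S ]]
[[S]] ⇒ [[()]]   [S → ( )]

S⇒A⇒[S]⇒[A]⇒[[S]]⇒[[()]]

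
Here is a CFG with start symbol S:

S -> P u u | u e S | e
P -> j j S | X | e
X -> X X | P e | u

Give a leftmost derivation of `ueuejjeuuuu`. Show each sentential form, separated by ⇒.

S ⇒ ueS ⇒ ueueS ⇒ ueuePuu ⇒ ueuejjSuu ⇒ ueuejjPuuuu ⇒ ueuejjeuuuu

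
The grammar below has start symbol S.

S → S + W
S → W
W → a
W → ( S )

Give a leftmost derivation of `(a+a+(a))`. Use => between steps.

S => W   [S → W]
W => (S)   [W → ( S )]
(S) => (S+W)   [S → S + W]
(S+W) => (S+W+W)   [S → S + W]
(S+W+W) => (W+W+W)   [S → W]
(W+W+W) => (a+W+W)   [W → a]
(a+W+W) => (a+a+W)   [W → a]
(a+a+W) => (a+a+(S))   [W → ( S )]
(a+a+(S)) => (a+a+(W))   [S → W]
(a+a+(W)) => (a+a+(a))   [W → a]

S => W => (S) => (S+W) => (S+W+W) => (W+W+W) => (a+W+W) => (a+a+W) => (a+a+(S)) => (a+a+(W)) => (a+a+(a))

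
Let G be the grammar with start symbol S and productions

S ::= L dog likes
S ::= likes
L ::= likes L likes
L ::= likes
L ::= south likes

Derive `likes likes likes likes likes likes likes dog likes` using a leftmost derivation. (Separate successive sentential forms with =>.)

S => L dog likes => likes L likes dog likes => likes likes L likes likes dog likes => likes likes likes L likes likes likes dog likes => likes likes likes likes likes likes likes dog likes

S => L dog likes   [S ::= L dog likes]
L dog likes => likes L likes dog likes   [L ::= likes L likes]
likes L likes dog likes => likes likes L likes likes dog likes   [L ::= likes L likes]
likes likes L likes likes dog likes => likes likes likes L likes likes likes dog likes   [L ::= likes L likes]
likes likes likes L likes likes likes dog likes => likes likes likes likes likes likes likes dog likes   [L ::= likes]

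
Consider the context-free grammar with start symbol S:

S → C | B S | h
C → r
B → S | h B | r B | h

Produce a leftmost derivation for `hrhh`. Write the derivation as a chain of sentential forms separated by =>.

S=>BS=>hS=>hBS=>hSS=>hCS=>hrS=>hrBS=>hrhS=>hrhh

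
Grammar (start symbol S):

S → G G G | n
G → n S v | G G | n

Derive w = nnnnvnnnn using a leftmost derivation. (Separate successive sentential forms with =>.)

S => GGG => GGGG => GGGGG => nSvGGGG => nGGGvGGGG => nnGGvGGGG => nnnGvGGGG => nnnnvGGGG => nnnnvnGGG => nnnnvnnGG => nnnnvnnnG => nnnnvnnnn

S => GGG   [S → G G G]
GGG => GGGG   [G → G G]
GGGG => GGGGG   [G → G G]
GGGGG => nSvGGGG   [G → n S v]
nSvGGGG => nGGGvGGGG   [S → G G G]
nGGGvGGGG => nnGGvGGGG   [G → n]
nnGGvGGGG => nnnGvGGGG   [G → n]
nnnGvGGGG => nnnnvGGGG   [G → n]
nnnnvGGGG => nnnnvnGGG   [G → n]
nnnnvnGGG => nnnnvnnGG   [G → n]
nnnnvnnGG => nnnnvnnnG   [G → n]
nnnnvnnnG => nnnnvnnnn   [G → n]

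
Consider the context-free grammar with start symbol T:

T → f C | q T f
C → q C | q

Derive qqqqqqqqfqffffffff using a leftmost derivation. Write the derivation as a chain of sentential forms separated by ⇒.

T⇒qTf⇒qqTff⇒qqqTfff⇒qqqqTffff⇒qqqqqTfffff⇒qqqqqqTffffff⇒qqqqqqqTfffffff⇒qqqqqqqqTffffffff⇒qqqqqqqqfCffffffff⇒qqqqqqqqfqffffffff

T ⇒ qTf   [T → q T f]
qTf ⇒ qqTff   [T → q T f]
qqTff ⇒ qqqTfff   [T → q T f]
qqqTfff ⇒ qqqqTffff   [T → q T f]
qqqqTffff ⇒ qqqqqTfffff   [T → q T f]
qqqqqTfffff ⇒ qqqqqqTffffff   [T → q T f]
qqqqqqTffffff ⇒ qqqqqqqTfffffff   [T → q T f]
qqqqqqqTfffffff ⇒ qqqqqqqqTffffffff   [T → q T f]
qqqqqqqqTffffffff ⇒ qqqqqqqqfCffffffff   [T → f C]
qqqqqqqqfCffffffff ⇒ qqqqqqqqfqffffffff   [C → q]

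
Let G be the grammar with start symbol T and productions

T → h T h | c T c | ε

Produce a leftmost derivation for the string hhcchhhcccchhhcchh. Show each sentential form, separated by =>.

T => hTh => hhThh => hhcTchh => hhccTcchh => hhcchThcchh => hhcchhThhcchh => hhcchhhThhhcchh => hhcchhhcTchhhcchh => hhcchhhccTcchhhcchh => hhcchhhcccchhhcchh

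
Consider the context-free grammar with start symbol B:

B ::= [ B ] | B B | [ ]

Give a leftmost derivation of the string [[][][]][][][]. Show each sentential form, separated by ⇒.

B ⇒ BB   [B ::= B B]
BB ⇒ BBB   [B ::= B B]
BBB ⇒ BBBB   [B ::= B B]
BBBB ⇒ [B]BBB   [B ::= [ B ]]
[B]BBB ⇒ [BB]BBB   [B ::= B B]
[BB]BBB ⇒ [BBB]BBB   [B ::= B B]
[BBB]BBB ⇒ [[]BB]BBB   [B ::= [ ]]
[[]BB]BBB ⇒ [[][]B]BBB   [B ::= [ ]]
[[][]B]BBB ⇒ [[][][]]BBB   [B ::= [ ]]
[[][][]]BBB ⇒ [[][][]][]BB   [B ::= [ ]]
[[][][]][]BB ⇒ [[][][]][][]B   [B ::= [ ]]
[[][][]][][]B ⇒ [[][][]][][][]   [B ::= [ ]]

B⇒BB⇒BBB⇒BBBB⇒[B]BBB⇒[BB]BBB⇒[BBB]BBB⇒[[]BB]BBB⇒[[][]B]BBB⇒[[][][]]BBB⇒[[][][]][]BB⇒[[][][]][][]B⇒[[][][]][][][]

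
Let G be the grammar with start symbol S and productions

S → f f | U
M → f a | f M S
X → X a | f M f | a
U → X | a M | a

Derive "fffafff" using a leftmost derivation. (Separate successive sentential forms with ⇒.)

S ⇒ U ⇒ X ⇒ fMf ⇒ ffMSf ⇒ fffaSf ⇒ fffafff

S ⇒ U   [S → U]
U ⇒ X   [U → X]
X ⇒ fMf   [X → f M f]
fMf ⇒ ffMSf   [M → f M S]
ffMSf ⇒ fffaSf   [M → f a]
fffaSf ⇒ fffafff   [S → f f]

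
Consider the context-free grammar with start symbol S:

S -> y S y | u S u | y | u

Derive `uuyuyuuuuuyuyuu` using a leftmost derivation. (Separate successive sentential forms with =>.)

S=>uSu=>uuSuu=>uuySyuu=>uuyuSuyuu=>uuyuySyuyuu=>uuyuyuSuyuyuu=>uuyuyuuSuuyuyuu=>uuyuyuuuuuyuyuu

S => uSu   [S -> u S u]
uSu => uuSuu   [S -> u S u]
uuSuu => uuySyuu   [S -> y S y]
uuySyuu => uuyuSuyuu   [S -> u S u]
uuyuSuyuu => uuyuySyuyuu   [S -> y S y]
uuyuySyuyuu => uuyuyuSuyuyuu   [S -> u S u]
uuyuyuSuyuyuu => uuyuyuuSuuyuyuu   [S -> u S u]
uuyuyuuSuuyuyuu => uuyuyuuuuuyuyuu   [S -> u]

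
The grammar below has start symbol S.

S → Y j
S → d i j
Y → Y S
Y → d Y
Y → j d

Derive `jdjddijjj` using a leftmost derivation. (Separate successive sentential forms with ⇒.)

S ⇒ Yj   [S → Y j]
Yj ⇒ YSj   [Y → Y S]
YSj ⇒ jdSj   [Y → j d]
jdSj ⇒ jdYjj   [S → Y j]
jdYjj ⇒ jdYSjj   [Y → Y S]
jdYSjj ⇒ jdjdSjj   [Y → j d]
jdjdSjj ⇒ jdjddijjj   [S → d i j]

S ⇒ Yj ⇒ YSj ⇒ jdSj ⇒ jdYjj ⇒ jdYSjj ⇒ jdjdSjj ⇒ jdjddijjj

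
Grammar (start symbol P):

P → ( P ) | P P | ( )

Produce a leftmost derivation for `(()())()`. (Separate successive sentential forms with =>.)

P => PP => (P)P => (PP)P => (()P)P => (()())P => (()())()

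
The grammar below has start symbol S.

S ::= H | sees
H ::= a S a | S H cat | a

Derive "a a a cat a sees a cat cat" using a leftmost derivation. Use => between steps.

S => H   [S ::= H]
H => S H cat   [H ::= S H cat]
S H cat => H H cat   [S ::= H]
H H cat => a S a H cat   [H ::= a S a]
a S a H cat => a H a H cat   [S ::= H]
a H a H cat => a S H cat a H cat   [H ::= S H cat]
a S H cat a H cat => a H H cat a H cat   [S ::= H]
a H H cat a H cat => a a H cat a H cat   [H ::= a]
a a H cat a H cat => a a a cat a H cat   [H ::= a]
a a a cat a H cat => a a a cat a S H cat cat   [H ::= S H cat]
a a a cat a S H cat cat => a a a cat a sees H cat cat   [S ::= sees]
a a a cat a sees H cat cat => a a a cat a sees a cat cat   [H ::= a]

S => H => S H cat => H H cat => a S a H cat => a H a H cat => a S H cat a H cat => a H H cat a H cat => a a H cat a H cat => a a a cat a H cat => a a a cat a S H cat cat => a a a cat a sees H cat cat => a a a cat a sees a cat cat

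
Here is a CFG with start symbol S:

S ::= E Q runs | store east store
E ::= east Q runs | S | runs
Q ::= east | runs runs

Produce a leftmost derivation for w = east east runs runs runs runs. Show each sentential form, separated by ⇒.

S ⇒ E Q runs   [S ::= E Q runs]
E Q runs ⇒ east Q runs Q runs   [E ::= east Q runs]
east Q runs Q runs ⇒ east east runs Q runs   [Q ::= east]
east east runs Q runs ⇒ east east runs runs runs runs   [Q ::= runs runs]

S ⇒ E Q runs ⇒ east Q runs Q runs ⇒ east east runs Q runs ⇒ east east runs runs runs runs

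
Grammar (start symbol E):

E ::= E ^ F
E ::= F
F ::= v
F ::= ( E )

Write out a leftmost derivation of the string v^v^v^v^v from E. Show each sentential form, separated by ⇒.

E ⇒ E^F ⇒ E^F^F ⇒ E^F^F^F ⇒ E^F^F^F^F ⇒ F^F^F^F^F ⇒ v^F^F^F^F ⇒ v^v^F^F^F ⇒ v^v^v^F^F ⇒ v^v^v^v^F ⇒ v^v^v^v^v

E ⇒ E^F   [E ::= E ^ F]
E^F ⇒ E^F^F   [E ::= E ^ F]
E^F^F ⇒ E^F^F^F   [E ::= E ^ F]
E^F^F^F ⇒ E^F^F^F^F   [E ::= E ^ F]
E^F^F^F^F ⇒ F^F^F^F^F   [E ::= F]
F^F^F^F^F ⇒ v^F^F^F^F   [F ::= v]
v^F^F^F^F ⇒ v^v^F^F^F   [F ::= v]
v^v^F^F^F ⇒ v^v^v^F^F   [F ::= v]
v^v^v^F^F ⇒ v^v^v^v^F   [F ::= v]
v^v^v^v^F ⇒ v^v^v^v^v   [F ::= v]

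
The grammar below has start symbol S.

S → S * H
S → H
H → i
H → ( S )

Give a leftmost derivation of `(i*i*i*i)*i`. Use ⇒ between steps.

S⇒S*H⇒H*H⇒(S)*H⇒(S*H)*H⇒(S*H*H)*H⇒(S*H*H*H)*H⇒(H*H*H*H)*H⇒(i*H*H*H)*H⇒(i*i*H*H)*H⇒(i*i*i*H)*H⇒(i*i*i*i)*H⇒(i*i*i*i)*i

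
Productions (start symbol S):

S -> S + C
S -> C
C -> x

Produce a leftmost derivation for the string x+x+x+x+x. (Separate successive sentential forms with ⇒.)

S ⇒ S+C   [S -> S + C]
S+C ⇒ S+C+C   [S -> S + C]
S+C+C ⇒ S+C+C+C   [S -> S + C]
S+C+C+C ⇒ S+C+C+C+C   [S -> S + C]
S+C+C+C+C ⇒ C+C+C+C+C   [S -> C]
C+C+C+C+C ⇒ x+C+C+C+C   [C -> x]
x+C+C+C+C ⇒ x+x+C+C+C   [C -> x]
x+x+C+C+C ⇒ x+x+x+C+C   [C -> x]
x+x+x+C+C ⇒ x+x+x+x+C   [C -> x]
x+x+x+x+C ⇒ x+x+x+x+x   [C -> x]

S ⇒ S+C ⇒ S+C+C ⇒ S+C+C+C ⇒ S+C+C+C+C ⇒ C+C+C+C+C ⇒ x+C+C+C+C ⇒ x+x+C+C+C ⇒ x+x+x+C+C ⇒ x+x+x+x+C ⇒ x+x+x+x+x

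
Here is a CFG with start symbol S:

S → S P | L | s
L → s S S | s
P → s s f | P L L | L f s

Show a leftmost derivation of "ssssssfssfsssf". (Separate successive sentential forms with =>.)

S => L => sSS => ssS => ssSP => ssLP => sssSSP => sssSPSP => sssSPPSP => sssLPPSP => ssssPPSP => ssssssfPSP => ssssssfssfSP => ssssssfssfsP => ssssssfssfsssf

S => L   [S → L]
L => sSS   [L → s S S]
sSS => ssS   [S → s]
ssS => ssSP   [S → S P]
ssSP => ssLP   [S → L]
ssLP => sssSSP   [L → s S S]
sssSSP => sssSPSP   [S → S P]
sssSPSP => sssSPPSP   [S → S P]
sssSPPSP => sssLPPSP   [S → L]
sssLPPSP => ssssPPSP   [L → s]
ssssPPSP => ssssssfPSP   [P → s s f]
ssssssfPSP => ssssssfssfSP   [P → s s f]
ssssssfssfSP => ssssssfssfsP   [S → s]
ssssssfssfsP => ssssssfssfsssf   [P → s s f]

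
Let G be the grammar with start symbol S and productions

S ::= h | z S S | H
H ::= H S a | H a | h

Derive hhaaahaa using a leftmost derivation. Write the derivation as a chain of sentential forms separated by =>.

S => H   [S ::= H]
H => Ha   [H ::= H a]
Ha => HSaa   [H ::= H S a]
HSaa => HaSaa   [H ::= H a]
HaSaa => HaaSaa   [H ::= H a]
HaaSaa => HSaaaSaa   [H ::= H S a]
HSaaaSaa => hSaaaSaa   [H ::= h]
hSaaaSaa => hhaaaSaa   [S ::= h]
hhaaaSaa => hhaaahaa   [S ::= h]

S => H => Ha => HSaa => HaSaa => HaaSaa => HSaaaSaa => hSaaaSaa => hhaaaSaa => hhaaahaa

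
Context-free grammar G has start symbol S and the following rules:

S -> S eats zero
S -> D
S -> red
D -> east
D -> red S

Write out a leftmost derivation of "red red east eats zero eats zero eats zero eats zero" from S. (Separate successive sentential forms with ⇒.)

S ⇒ D ⇒ red S ⇒ red S eats zero ⇒ red D eats zero ⇒ red red S eats zero ⇒ red red S eats zero eats zero ⇒ red red S eats zero eats zero eats zero ⇒ red red S eats zero eats zero eats zero eats zero ⇒ red red D eats zero eats zero eats zero eats zero ⇒ red red east eats zero eats zero eats zero eats zero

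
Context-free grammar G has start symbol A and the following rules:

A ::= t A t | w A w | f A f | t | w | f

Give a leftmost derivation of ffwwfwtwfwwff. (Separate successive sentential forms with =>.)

A=>fAf=>ffAff=>ffwAwff=>ffwwAwwff=>ffwwfAfwwff=>ffwwfwAwfwwff=>ffwwfwtwfwwff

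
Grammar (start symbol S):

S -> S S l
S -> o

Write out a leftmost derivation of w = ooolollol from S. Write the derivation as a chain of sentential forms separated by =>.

S => SSl => SSlSl => oSlSl => oSSllSl => oSSlSllSl => ooSlSllSl => ooolSllSl => ooolollSl => ooolollol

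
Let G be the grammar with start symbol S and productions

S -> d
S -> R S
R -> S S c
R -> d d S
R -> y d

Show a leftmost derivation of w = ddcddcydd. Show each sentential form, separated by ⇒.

S ⇒ RS ⇒ SScS ⇒ RSScS ⇒ SScSScS ⇒ dScSScS ⇒ ddcSScS ⇒ ddcdScS ⇒ ddcddcS ⇒ ddcddcRS ⇒ ddcddcydS ⇒ ddcddcydd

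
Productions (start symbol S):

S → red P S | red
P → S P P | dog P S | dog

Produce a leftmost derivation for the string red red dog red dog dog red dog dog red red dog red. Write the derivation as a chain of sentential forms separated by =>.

S => red P S   [S → red P S]
red P S => red S P P S   [P → S P P]
red S P P S => red red P S P P S   [S → red P S]
red red P S P P S => red red dog S P P S   [P → dog]
red red dog S P P S => red red dog red P P S   [S → red]
red red dog red P P S => red red dog red dog P S P S   [P → dog P S]
red red dog red dog P S P S => red red dog red dog dog S P S   [P → dog]
red red dog red dog dog S P S => red red dog red dog dog red P S P S   [S → red P S]
red red dog red dog dog red P S P S => red red dog red dog dog red dog P S S P S   [P → dog P S]
red red dog red dog dog red dog P S S P S => red red dog red dog dog red dog dog S S P S   [P → dog]
red red dog red dog dog red dog dog S S P S => red red dog red dog dog red dog dog red S P S   [S → red]
red red dog red dog dog red dog dog red S P S => red red dog red dog dog red dog dog red red P S   [S → red]
red red dog red dog dog red dog dog red red P S => red red dog red dog dog red dog dog red red dog S   [P → dog]
red red dog red dog dog red dog dog red red dog S => red red dog red dog dog red dog dog red red dog red   [S → red]

S => red P S => red S P P S => red red P S P P S => red red dog S P P S => red red dog red P P S => red red dog red dog P S P S => red red dog red dog dog S P S => red red dog red dog dog red P S P S => red red dog red dog dog red dog P S S P S => red red dog red dog dog red dog dog S S P S => red red dog red dog dog red dog dog red S P S => red red dog red dog dog red dog dog red red P S => red red dog red dog dog red dog dog red red dog S => red red dog red dog dog red dog dog red red dog red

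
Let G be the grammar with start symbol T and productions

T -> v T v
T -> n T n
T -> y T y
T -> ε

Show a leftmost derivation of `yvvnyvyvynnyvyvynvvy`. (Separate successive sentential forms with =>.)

T => yTy   [T -> y T y]
yTy => yvTvy   [T -> v T v]
yvTvy => yvvTvvy   [T -> v T v]
yvvTvvy => yvvnTnvvy   [T -> n T n]
yvvnTnvvy => yvvnyTynvvy   [T -> y T y]
yvvnyTynvvy => yvvnyvTvynvvy   [T -> v T v]
yvvnyvTvynvvy => yvvnyvyTyvynvvy   [T -> y T y]
yvvnyvyTyvynvvy => yvvnyvyvTvyvynvvy   [T -> v T v]
yvvnyvyvTvyvynvvy => yvvnyvyvyTyvyvynvvy   [T -> y T y]
yvvnyvyvyTyvyvynvvy => yvvnyvyvynTnyvyvynvvy   [T -> n T n]
yvvnyvyvynTnyvyvynvvy => yvvnyvyvynnyvyvynvvy   [T -> ε]

T => yTy => yvTvy => yvvTvvy => yvvnTnvvy => yvvnyTynvvy => yvvnyvTvynvvy => yvvnyvyTyvynvvy => yvvnyvyvTvyvynvvy => yvvnyvyvyTyvyvynvvy => yvvnyvyvynTnyvyvynvvy => yvvnyvyvynnyvyvynvvy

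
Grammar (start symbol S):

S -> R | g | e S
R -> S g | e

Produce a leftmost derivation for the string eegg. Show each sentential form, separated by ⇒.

S ⇒ R ⇒ Sg ⇒ eSg ⇒ eRg ⇒ eSgg ⇒ eRgg ⇒ eegg

S ⇒ R   [S -> R]
R ⇒ Sg   [R -> S g]
Sg ⇒ eSg   [S -> e S]
eSg ⇒ eRg   [S -> R]
eRg ⇒ eSgg   [R -> S g]
eSgg ⇒ eRgg   [S -> R]
eRgg ⇒ eegg   [R -> e]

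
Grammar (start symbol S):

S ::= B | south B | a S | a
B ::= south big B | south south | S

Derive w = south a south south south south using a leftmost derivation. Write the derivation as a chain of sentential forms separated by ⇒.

S ⇒ south B ⇒ south S ⇒ south a S ⇒ south a south B ⇒ south a south S ⇒ south a south south B ⇒ south a south south south south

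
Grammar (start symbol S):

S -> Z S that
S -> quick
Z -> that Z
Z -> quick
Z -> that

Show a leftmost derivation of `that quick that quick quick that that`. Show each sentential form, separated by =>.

S => Z S that => that Z S that => that quick S that => that quick Z S that that => that quick that Z S that that => that quick that quick S that that => that quick that quick quick that that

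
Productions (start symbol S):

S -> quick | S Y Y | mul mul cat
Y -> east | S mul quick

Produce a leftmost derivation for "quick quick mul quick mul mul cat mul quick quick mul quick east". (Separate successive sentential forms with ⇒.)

S ⇒ S Y Y ⇒ S Y Y Y Y ⇒ quick Y Y Y Y ⇒ quick S mul quick Y Y Y ⇒ quick quick mul quick Y Y Y ⇒ quick quick mul quick S mul quick Y Y ⇒ quick quick mul quick mul mul cat mul quick Y Y ⇒ quick quick mul quick mul mul cat mul quick S mul quick Y ⇒ quick quick mul quick mul mul cat mul quick quick mul quick Y ⇒ quick quick mul quick mul mul cat mul quick quick mul quick east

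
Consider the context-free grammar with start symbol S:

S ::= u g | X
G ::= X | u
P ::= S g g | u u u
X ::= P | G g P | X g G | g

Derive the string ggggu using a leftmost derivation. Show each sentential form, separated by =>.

S => X   [S ::= X]
X => XgG   [X ::= X g G]
XgG => PgG   [X ::= P]
PgG => SgggG   [P ::= S g g]
SgggG => XgggG   [S ::= X]
XgggG => ggggG   [X ::= g]
ggggG => ggggu   [G ::= u]

S => X => XgG => PgG => SgggG => XgggG => ggggG => ggggu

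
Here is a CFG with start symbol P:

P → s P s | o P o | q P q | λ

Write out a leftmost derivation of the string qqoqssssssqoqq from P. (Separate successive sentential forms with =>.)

P => qPq   [P → q P q]
qPq => qqPqq   [P → q P q]
qqPqq => qqoPoqq   [P → o P o]
qqoPoqq => qqoqPqoqq   [P → q P q]
qqoqPqoqq => qqoqsPsqoqq   [P → s P s]
qqoqsPsqoqq => qqoqssPssqoqq   [P → s P s]
qqoqssPssqoqq => qqoqsssPsssqoqq   [P → s P s]
qqoqsssPsssqoqq => qqoqssssssqoqq   [P → λ]

P => qPq => qqPqq => qqoPoqq => qqoqPqoqq => qqoqsPsqoqq => qqoqssPssqoqq => qqoqsssPsssqoqq => qqoqssssssqoqq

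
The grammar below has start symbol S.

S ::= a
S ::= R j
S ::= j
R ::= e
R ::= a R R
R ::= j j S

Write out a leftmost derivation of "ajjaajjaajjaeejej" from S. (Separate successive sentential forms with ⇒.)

S ⇒ Rj ⇒ aRRj ⇒ ajjSRj ⇒ ajjRjRj ⇒ ajjaRRjRj ⇒ ajjaaRRRjRj ⇒ ajjaajjSRRjRj ⇒ ajjaajjaRRjRj ⇒ ajjaajjaaRRRjRj ⇒ ajjaajjaajjSRRjRj ⇒ ajjaajjaajjaRRjRj ⇒ ajjaajjaajjaeRjRj ⇒ ajjaajjaajjaeejRj ⇒ ajjaajjaajjaeejej

S ⇒ Rj   [S ::= R j]
Rj ⇒ aRRj   [R ::= a R R]
aRRj ⇒ ajjSRj   [R ::= j j S]
ajjSRj ⇒ ajjRjRj   [S ::= R j]
ajjRjRj ⇒ ajjaRRjRj   [R ::= a R R]
ajjaRRjRj ⇒ ajjaaRRRjRj   [R ::= a R R]
ajjaaRRRjRj ⇒ ajjaajjSRRjRj   [R ::= j j S]
ajjaajjSRRjRj ⇒ ajjaajjaRRjRj   [S ::= a]
ajjaajjaRRjRj ⇒ ajjaajjaaRRRjRj   [R ::= a R R]
ajjaajjaaRRRjRj ⇒ ajjaajjaajjSRRjRj   [R ::= j j S]
ajjaajjaajjSRRjRj ⇒ ajjaajjaajjaRRjRj   [S ::= a]
ajjaajjaajjaRRjRj ⇒ ajjaajjaajjaeRjRj   [R ::= e]
ajjaajjaajjaeRjRj ⇒ ajjaajjaajjaeejRj   [R ::= e]
ajjaajjaajjaeejRj ⇒ ajjaajjaajjaeejej   [R ::= e]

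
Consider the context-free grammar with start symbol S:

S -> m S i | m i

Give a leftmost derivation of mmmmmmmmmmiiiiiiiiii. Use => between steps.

S => mSi => mmSii => mmmSiii => mmmmSiiii => mmmmmSiiiii => mmmmmmSiiiiii => mmmmmmmSiiiiiii => mmmmmmmmSiiiiiiii => mmmmmmmmmSiiiiiiiii => mmmmmmmmmmiiiiiiiiii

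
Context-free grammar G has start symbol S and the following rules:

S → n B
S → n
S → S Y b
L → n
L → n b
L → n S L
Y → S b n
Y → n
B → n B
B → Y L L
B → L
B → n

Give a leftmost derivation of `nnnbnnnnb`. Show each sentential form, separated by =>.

S=>SYb=>nBYb=>nYLLYb=>nSbnLLYb=>nnBbnLLYb=>nnnbnLLYb=>nnnbnnLYb=>nnnbnnnYb=>nnnbnnnnb

S => SYb   [S → S Y b]
SYb => nBYb   [S → n B]
nBYb => nYLLYb   [B → Y L L]
nYLLYb => nSbnLLYb   [Y → S b n]
nSbnLLYb => nnBbnLLYb   [S → n B]
nnBbnLLYb => nnnbnLLYb   [B → n]
nnnbnLLYb => nnnbnnLYb   [L → n]
nnnbnnLYb => nnnbnnnYb   [L → n]
nnnbnnnYb => nnnbnnnnb   [Y → n]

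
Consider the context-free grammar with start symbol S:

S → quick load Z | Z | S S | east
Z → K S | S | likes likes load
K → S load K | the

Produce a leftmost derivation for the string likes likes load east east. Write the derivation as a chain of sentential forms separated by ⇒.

S ⇒ S S ⇒ S S S ⇒ Z S S ⇒ likes likes load S S ⇒ likes likes load east S ⇒ likes likes load east east

S ⇒ S S   [S → S S]
S S ⇒ S S S   [S → S S]
S S S ⇒ Z S S   [S → Z]
Z S S ⇒ likes likes load S S   [Z → likes likes load]
likes likes load S S ⇒ likes likes load east S   [S → east]
likes likes load east S ⇒ likes likes load east east   [S → east]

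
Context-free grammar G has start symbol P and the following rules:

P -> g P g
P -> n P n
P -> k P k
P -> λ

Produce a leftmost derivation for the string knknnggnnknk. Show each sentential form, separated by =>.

P=>kPk=>knPnk=>knkPknk=>knknPnknk=>knknnPnnknk=>knknngPgnnknk=>knknnggnnknk

P => kPk   [P -> k P k]
kPk => knPnk   [P -> n P n]
knPnk => knkPknk   [P -> k P k]
knkPknk => knknPnknk   [P -> n P n]
knknPnknk => knknnPnnknk   [P -> n P n]
knknnPnnknk => knknngPgnnknk   [P -> g P g]
knknngPgnnknk => knknnggnnknk   [P -> λ]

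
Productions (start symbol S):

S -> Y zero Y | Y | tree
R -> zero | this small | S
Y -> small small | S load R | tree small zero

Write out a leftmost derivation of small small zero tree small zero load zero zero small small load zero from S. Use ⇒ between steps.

S ⇒ Y   [S -> Y]
Y ⇒ S load R   [Y -> S load R]
S load R ⇒ Y zero Y load R   [S -> Y zero Y]
Y zero Y load R ⇒ S load R zero Y load R   [Y -> S load R]
S load R zero Y load R ⇒ Y zero Y load R zero Y load R   [S -> Y zero Y]
Y zero Y load R zero Y load R ⇒ small small zero Y load R zero Y load R   [Y -> small small]
small small zero Y load R zero Y load R ⇒ small small zero tree small zero load R zero Y load R   [Y -> tree small zero]
small small zero tree small zero load R zero Y load R ⇒ small small zero tree small zero load zero zero Y load R   [R -> zero]
small small zero tree small zero load zero zero Y load R ⇒ small small zero tree small zero load zero zero small small load R   [Y -> small small]
small small zero tree small zero load zero zero small small load R ⇒ small small zero tree small zero load zero zero small small load zero   [R -> zero]

S ⇒ Y ⇒ S load R ⇒ Y zero Y load R ⇒ S load R zero Y load R ⇒ Y zero Y load R zero Y load R ⇒ small small zero Y load R zero Y load R ⇒ small small zero tree small zero load R zero Y load R ⇒ small small zero tree small zero load zero zero Y load R ⇒ small small zero tree small zero load zero zero small small load R ⇒ small small zero tree small zero load zero zero small small load zero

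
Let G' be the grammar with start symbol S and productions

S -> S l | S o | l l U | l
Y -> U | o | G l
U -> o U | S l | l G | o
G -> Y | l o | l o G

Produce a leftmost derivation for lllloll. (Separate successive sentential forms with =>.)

S => Sl   [S -> S l]
Sl => llUl   [S -> l l U]
llUl => lllGl   [U -> l G]
lllGl => lllYl   [G -> Y]
lllYl => lllGll   [Y -> G l]
lllGll => lllloll   [G -> l o]

S => Sl => llUl => lllGl => lllYl => lllGll => lllloll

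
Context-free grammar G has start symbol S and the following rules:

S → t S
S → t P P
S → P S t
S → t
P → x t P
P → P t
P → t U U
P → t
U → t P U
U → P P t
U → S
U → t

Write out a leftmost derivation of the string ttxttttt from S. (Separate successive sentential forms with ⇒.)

S ⇒ tPP ⇒ ttP ⇒ ttxtP ⇒ ttxtPt ⇒ ttxtPtt ⇒ ttxtPttt ⇒ ttxttttt

S ⇒ tPP   [S → t P P]
tPP ⇒ ttP   [P → t]
ttP ⇒ ttxtP   [P → x t P]
ttxtP ⇒ ttxtPt   [P → P t]
ttxtPt ⇒ ttxtPtt   [P → P t]
ttxtPtt ⇒ ttxtPttt   [P → P t]
ttxtPttt ⇒ ttxttttt   [P → t]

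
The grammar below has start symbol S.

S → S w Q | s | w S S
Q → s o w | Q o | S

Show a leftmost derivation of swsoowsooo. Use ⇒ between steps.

S⇒SwQ⇒SwQwQ⇒swQwQ⇒swQowQ⇒swQoowQ⇒swSoowQ⇒swsoowQ⇒swsoowQo⇒swsoowQoo⇒swsoowQooo⇒swsoowSooo⇒swsoowsooo

S ⇒ SwQ   [S → S w Q]
SwQ ⇒ SwQwQ   [S → S w Q]
SwQwQ ⇒ swQwQ   [S → s]
swQwQ ⇒ swQowQ   [Q → Q o]
swQowQ ⇒ swQoowQ   [Q → Q o]
swQoowQ ⇒ swSoowQ   [Q → S]
swSoowQ ⇒ swsoowQ   [S → s]
swsoowQ ⇒ swsoowQo   [Q → Q o]
swsoowQo ⇒ swsoowQoo   [Q → Q o]
swsoowQoo ⇒ swsoowQooo   [Q → Q o]
swsoowQooo ⇒ swsoowSooo   [Q → S]
swsoowSooo ⇒ swsoowsooo   [S → s]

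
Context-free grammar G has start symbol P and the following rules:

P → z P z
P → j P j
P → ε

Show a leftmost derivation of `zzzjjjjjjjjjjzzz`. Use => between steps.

P=>zPz=>zzPzz=>zzzPzzz=>zzzjPjzzz=>zzzjjPjjzzz=>zzzjjjPjjjzzz=>zzzjjjjPjjjjzzz=>zzzjjjjjPjjjjjzzz=>zzzjjjjjjjjjjzzz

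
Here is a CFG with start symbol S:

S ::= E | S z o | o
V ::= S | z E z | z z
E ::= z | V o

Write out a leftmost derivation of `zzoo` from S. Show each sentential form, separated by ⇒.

S⇒E⇒Vo⇒So⇒Eo⇒Voo⇒zzoo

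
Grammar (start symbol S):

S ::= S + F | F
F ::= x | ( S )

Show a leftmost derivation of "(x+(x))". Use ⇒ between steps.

S ⇒ F   [S ::= F]
F ⇒ (S)   [F ::= ( S )]
(S) ⇒ (S+F)   [S ::= S + F]
(S+F) ⇒ (F+F)   [S ::= F]
(F+F) ⇒ (x+F)   [F ::= x]
(x+F) ⇒ (x+(S))   [F ::= ( S )]
(x+(S)) ⇒ (x+(F))   [S ::= F]
(x+(F)) ⇒ (x+(x))   [F ::= x]

S ⇒ F ⇒ (S) ⇒ (S+F) ⇒ (F+F) ⇒ (x+F) ⇒ (x+(S)) ⇒ (x+(F)) ⇒ (x+(x))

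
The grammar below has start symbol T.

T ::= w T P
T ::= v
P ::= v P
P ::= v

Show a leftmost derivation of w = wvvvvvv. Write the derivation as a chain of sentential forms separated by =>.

T=>wTP=>wvP=>wvvP=>wvvvP=>wvvvvP=>wvvvvvP=>wvvvvvv

T => wTP   [T ::= w T P]
wTP => wvP   [T ::= v]
wvP => wvvP   [P ::= v P]
wvvP => wvvvP   [P ::= v P]
wvvvP => wvvvvP   [P ::= v P]
wvvvvP => wvvvvvP   [P ::= v P]
wvvvvvP => wvvvvvv   [P ::= v]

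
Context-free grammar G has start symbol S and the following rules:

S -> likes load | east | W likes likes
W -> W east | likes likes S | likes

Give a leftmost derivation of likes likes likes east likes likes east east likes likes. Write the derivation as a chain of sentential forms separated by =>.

S => W likes likes   [S -> W likes likes]
W likes likes => W east likes likes   [W -> W east]
W east likes likes => W east east likes likes   [W -> W east]
W east east likes likes => likes likes S east east likes likes   [W -> likes likes S]
likes likes S east east likes likes => likes likes W likes likes east east likes likes   [S -> W likes likes]
likes likes W likes likes east east likes likes => likes likes W east likes likes east east likes likes   [W -> W east]
likes likes W east likes likes east east likes likes => likes likes likes east likes likes east east likes likes   [W -> likes]

S => W likes likes => W east likes likes => W east east likes likes => likes likes S east east likes likes => likes likes W likes likes east east likes likes => likes likes W east likes likes east east likes likes => likes likes likes east likes likes east east likes likes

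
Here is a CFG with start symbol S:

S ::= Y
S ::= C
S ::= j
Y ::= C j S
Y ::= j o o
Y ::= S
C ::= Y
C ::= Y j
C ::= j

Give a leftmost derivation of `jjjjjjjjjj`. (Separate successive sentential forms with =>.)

S => C => Yj => CjSj => jjSj => jjYj => jjCjSj => jjYjSj => jjCjSjSj => jjYjSjSj => jjCjSjSjSj => jjjjSjSjSj => jjjjjjSjSj => jjjjjjjjSj => jjjjjjjjjj

S => C   [S ::= C]
C => Yj   [C ::= Y j]
Yj => CjSj   [Y ::= C j S]
CjSj => jjSj   [C ::= j]
jjSj => jjYj   [S ::= Y]
jjYj => jjCjSj   [Y ::= C j S]
jjCjSj => jjYjSj   [C ::= Y]
jjYjSj => jjCjSjSj   [Y ::= C j S]
jjCjSjSj => jjYjSjSj   [C ::= Y]
jjYjSjSj => jjCjSjSjSj   [Y ::= C j S]
jjCjSjSjSj => jjjjSjSjSj   [C ::= j]
jjjjSjSjSj => jjjjjjSjSj   [S ::= j]
jjjjjjSjSj => jjjjjjjjSj   [S ::= j]
jjjjjjjjSj => jjjjjjjjjj   [S ::= j]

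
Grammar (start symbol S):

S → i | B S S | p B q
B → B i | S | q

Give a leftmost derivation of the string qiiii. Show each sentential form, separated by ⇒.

S ⇒ BSS   [S → B S S]
BSS ⇒ BiSS   [B → B i]
BiSS ⇒ BiiSS   [B → B i]
BiiSS ⇒ qiiSS   [B → q]
qiiSS ⇒ qiiiS   [S → i]
qiiiS ⇒ qiiii   [S → i]

S ⇒ BSS ⇒ BiSS ⇒ BiiSS ⇒ qiiSS ⇒ qiiiS ⇒ qiiii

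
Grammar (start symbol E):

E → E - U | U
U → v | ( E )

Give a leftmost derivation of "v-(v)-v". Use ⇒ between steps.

E ⇒ E-U ⇒ E-U-U ⇒ U-U-U ⇒ v-U-U ⇒ v-(E)-U ⇒ v-(U)-U ⇒ v-(v)-U ⇒ v-(v)-v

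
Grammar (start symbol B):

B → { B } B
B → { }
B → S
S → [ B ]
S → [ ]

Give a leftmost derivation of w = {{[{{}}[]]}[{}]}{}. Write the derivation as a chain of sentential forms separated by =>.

B => {B}B => {{B}B}B => {{S}B}B => {{[B]}B}B => {{[{B}B]}B}B => {{[{{}}B]}B}B => {{[{{}}S]}B}B => {{[{{}}[]]}B}B => {{[{{}}[]]}S}B => {{[{{}}[]]}[B]}B => {{[{{}}[]]}[{}]}B => {{[{{}}[]]}[{}]}{}

B => {B}B   [B → { B } B]
{B}B => {{B}B}B   [B → { B } B]
{{B}B}B => {{S}B}B   [B → S]
{{S}B}B => {{[B]}B}B   [S → [ B ]]
{{[B]}B}B => {{[{B}B]}B}B   [B → { B } B]
{{[{B}B]}B}B => {{[{{}}B]}B}B   [B → { }]
{{[{{}}B]}B}B => {{[{{}}S]}B}B   [B → S]
{{[{{}}S]}B}B => {{[{{}}[]]}B}B   [S → [ ]]
{{[{{}}[]]}B}B => {{[{{}}[]]}S}B   [B → S]
{{[{{}}[]]}S}B => {{[{{}}[]]}[B]}B   [S → [ B ]]
{{[{{}}[]]}[B]}B => {{[{{}}[]]}[{}]}B   [B → { }]
{{[{{}}[]]}[{}]}B => {{[{{}}[]]}[{}]}{}   [B → { }]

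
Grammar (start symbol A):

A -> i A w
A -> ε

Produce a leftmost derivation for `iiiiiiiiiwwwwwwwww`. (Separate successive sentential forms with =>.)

A => iAw   [A -> i A w]
iAw => iiAww   [A -> i A w]
iiAww => iiiAwww   [A -> i A w]
iiiAwww => iiiiAwwww   [A -> i A w]
iiiiAwwww => iiiiiAwwwww   [A -> i A w]
iiiiiAwwwww => iiiiiiAwwwwww   [A -> i A w]
iiiiiiAwwwwww => iiiiiiiAwwwwwww   [A -> i A w]
iiiiiiiAwwwwwww => iiiiiiiiAwwwwwwww   [A -> i A w]
iiiiiiiiAwwwwwwww => iiiiiiiiiAwwwwwwwww   [A -> i A w]
iiiiiiiiiAwwwwwwwww => iiiiiiiiiwwwwwwwww   [A -> ε]

A=>iAw=>iiAww=>iiiAwww=>iiiiAwwww=>iiiiiAwwwww=>iiiiiiAwwwwww=>iiiiiiiAwwwwwww=>iiiiiiiiAwwwwwwww=>iiiiiiiiiAwwwwwwwww=>iiiiiiiiiwwwwwwwww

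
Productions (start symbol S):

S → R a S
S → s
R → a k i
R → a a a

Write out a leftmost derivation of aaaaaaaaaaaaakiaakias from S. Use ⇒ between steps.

S ⇒ RaS ⇒ aaaaS ⇒ aaaaRaS ⇒ aaaaaaaaS ⇒ aaaaaaaaRaS ⇒ aaaaaaaaaaaaS ⇒ aaaaaaaaaaaaRaS ⇒ aaaaaaaaaaaaakiaS ⇒ aaaaaaaaaaaaakiaRaS ⇒ aaaaaaaaaaaaakiaakiaS ⇒ aaaaaaaaaaaaakiaakias

S ⇒ RaS   [S → R a S]
RaS ⇒ aaaaS   [R → a a a]
aaaaS ⇒ aaaaRaS   [S → R a S]
aaaaRaS ⇒ aaaaaaaaS   [R → a a a]
aaaaaaaaS ⇒ aaaaaaaaRaS   [S → R a S]
aaaaaaaaRaS ⇒ aaaaaaaaaaaaS   [R → a a a]
aaaaaaaaaaaaS ⇒ aaaaaaaaaaaaRaS   [S → R a S]
aaaaaaaaaaaaRaS ⇒ aaaaaaaaaaaaakiaS   [R → a k i]
aaaaaaaaaaaaakiaS ⇒ aaaaaaaaaaaaakiaRaS   [S → R a S]
aaaaaaaaaaaaakiaRaS ⇒ aaaaaaaaaaaaakiaakiaS   [R → a k i]
aaaaaaaaaaaaakiaakiaS ⇒ aaaaaaaaaaaaakiaakias   [S → s]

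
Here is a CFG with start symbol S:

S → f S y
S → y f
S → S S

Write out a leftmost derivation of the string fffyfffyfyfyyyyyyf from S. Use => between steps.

S => SS   [S → S S]
SS => fSyS   [S → f S y]
fSyS => ffSyyS   [S → f S y]
ffSyyS => fffSyyyS   [S → f S y]
fffSyyyS => fffSSyyyS   [S → S S]
fffSSyyyS => fffyfSyyyS   [S → y f]
fffyfSyyyS => fffyffSyyyyS   [S → f S y]
fffyffSyyyyS => fffyfffSyyyyyS   [S → f S y]
fffyfffSyyyyyS => fffyfffSSyyyyyS   [S → S S]
fffyfffSSyyyyyS => fffyfffyfSyyyyyS   [S → y f]
fffyfffyfSyyyyyS => fffyfffyfyfyyyyyS   [S → y f]
fffyfffyfyfyyyyyS => fffyfffyfyfyyyyyyf   [S → y f]

S=>SS=>fSyS=>ffSyyS=>fffSyyyS=>fffSSyyyS=>fffyfSyyyS=>fffyffSyyyyS=>fffyfffSyyyyyS=>fffyfffSSyyyyyS=>fffyfffyfSyyyyyS=>fffyfffyfyfyyyyyS=>fffyfffyfyfyyyyyyf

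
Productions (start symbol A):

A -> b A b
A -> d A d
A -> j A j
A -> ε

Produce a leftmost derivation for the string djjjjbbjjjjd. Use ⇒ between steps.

A ⇒ dAd ⇒ djAjd ⇒ djjAjjd ⇒ djjjAjjjd ⇒ djjjjAjjjjd ⇒ djjjjbAbjjjjd ⇒ djjjjbbjjjjd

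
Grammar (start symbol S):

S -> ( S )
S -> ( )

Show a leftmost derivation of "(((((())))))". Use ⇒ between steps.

S ⇒ (S)   [S -> ( S )]
(S) ⇒ ((S))   [S -> ( S )]
((S)) ⇒ (((S)))   [S -> ( S )]
(((S))) ⇒ ((((S))))   [S -> ( S )]
((((S)))) ⇒ (((((S)))))   [S -> ( S )]
(((((S))))) ⇒ (((((())))))   [S -> ( )]

S ⇒ (S) ⇒ ((S)) ⇒ (((S))) ⇒ ((((S)))) ⇒ (((((S))))) ⇒ (((((())))))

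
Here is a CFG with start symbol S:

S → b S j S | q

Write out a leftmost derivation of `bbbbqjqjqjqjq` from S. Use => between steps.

S => bSjS   [S → b S j S]
bSjS => bbSjSjS   [S → b S j S]
bbSjSjS => bbbSjSjSjS   [S → b S j S]
bbbSjSjSjS => bbbbSjSjSjSjS   [S → b S j S]
bbbbSjSjSjSjS => bbbbqjSjSjSjS   [S → q]
bbbbqjSjSjSjS => bbbbqjqjSjSjS   [S → q]
bbbbqjqjSjSjS => bbbbqjqjqjSjS   [S → q]
bbbbqjqjqjSjS => bbbbqjqjqjqjS   [S → q]
bbbbqjqjqjqjS => bbbbqjqjqjqjq   [S → q]

S => bSjS => bbSjSjS => bbbSjSjSjS => bbbbSjSjSjSjS => bbbbqjSjSjSjS => bbbbqjqjSjSjS => bbbbqjqjqjSjS => bbbbqjqjqjqjS => bbbbqjqjqjqjq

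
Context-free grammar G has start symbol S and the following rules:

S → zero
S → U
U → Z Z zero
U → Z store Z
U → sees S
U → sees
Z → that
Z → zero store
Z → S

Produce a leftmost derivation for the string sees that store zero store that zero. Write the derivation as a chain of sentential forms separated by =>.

S => U => sees S => sees U => sees Z Z zero => sees S Z zero => sees U Z zero => sees Z store Z Z zero => sees that store Z Z zero => sees that store zero store Z zero => sees that store zero store that zero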